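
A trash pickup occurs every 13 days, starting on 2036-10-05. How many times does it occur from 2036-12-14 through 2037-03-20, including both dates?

Occurrences land 13·i days after 2036-10-05 for i = 0, 1, 2, …
2036-12-14 is 70 days after the start; 70 ÷ 13 = 5 remainder 5; since the remainder is 5, round up to i = 6. First occurrence in the window: #7 on 2036-12-22 (6×13 = 78 days in).
2037-03-20 is 166 days after the start; 166 ÷ 13 = 12 remainder 10. Last occurrence in the window: #13 on 2037-03-10.
Occurrences #7 through #13: 7 in total.

7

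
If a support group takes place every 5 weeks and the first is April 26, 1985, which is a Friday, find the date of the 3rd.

The 3rd occurrence is 2 intervals after the first: 2 × 35 = 70 days after April 26, 1985.
April has 30 days — 4 days to the end of April leaves 66.
May has 31 days (35 left).
June has 30 days (5 left).
5 days into July → July 5, 1985.

July 5, 1985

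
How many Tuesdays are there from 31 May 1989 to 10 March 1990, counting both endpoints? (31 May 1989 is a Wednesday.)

31 May 1989 is a Wednesday; the first Tuesday on or after it is 6 June 1989 (6 days later).
From 6 June 1989 to 10 March 1990: 24 + 31 + 31 + 30 + 31 + 30 + 31 + 31 + 28 + 10 = 277 days (rest of June, July, August, September, October, November, December, January, February, March).
277 ÷ 7 = 39 full weeks with remainder 4, so 39 more Tuesdays after the first → 40.

40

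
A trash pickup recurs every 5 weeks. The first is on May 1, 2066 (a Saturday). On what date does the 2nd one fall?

Jun 5, 2066

The 2nd occurrence is 1 interval after the first: 1 × 35 = 35 days after May 1, 2066.
May has 31 days — 30 days to the end of May leaves 5.
5 days into Jun → Jun 5, 2066.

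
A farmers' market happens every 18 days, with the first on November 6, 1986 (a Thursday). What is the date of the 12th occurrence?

May 23, 1987

The 12th occurrence is 11 intervals after the first: 11 × 18 = 198 days after November 6, 1986.
November has 30 days — 24 days to the end of November leaves 174.
December has 31 days (143 left).
January has 31 days (112 left).
February has 28 days (84 left).
March has 31 days (53 left).
April has 30 days (23 left).
23 days into May → May 23, 1987.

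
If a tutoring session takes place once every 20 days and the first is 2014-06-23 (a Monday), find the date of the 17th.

The 17th occurrence is 16 intervals after the first: 16 × 20 = 320 days after 2014-06-23.
June has 30 days — 7 days to the end of June leaves 313.
July has 31 days (282 left).
August has 31 days (251 left).
September has 30 days (221 left).
October has 31 days (190 left).
November has 30 days (160 left).
December has 31 days (129 left).
January has 31 days (98 left).
February has 28 days (70 left).
March has 31 days (39 left).
April has 30 days (9 left).
9 days into May → 2015-05-09.

2015-05-09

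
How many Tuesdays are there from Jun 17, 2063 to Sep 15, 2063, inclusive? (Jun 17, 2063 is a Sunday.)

13

Jun 17, 2063 is a Sunday; the first Tuesday on or after it is Jun 19, 2063 (2 days later).
From Jun 19, 2063 to Sep 15, 2063: 11 + 31 + 31 + 15 = 88 days (rest of Jun, Jul, Aug, Sep).
88 ÷ 7 = 12 full weeks with remainder 4, so 12 more Tuesdays after the first → 13.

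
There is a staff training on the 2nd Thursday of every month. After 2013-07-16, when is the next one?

2013-08-08

July 2013 starts on a Monday; its first Thursday is the 4th, so the 2nd Thursday is the 11th — 2013-07-11.
That is not after 2013-07-16, so look at August 2013.
August 2013 starts on a Thursday; its first Thursday is the 1st, so the 2nd Thursday is the 8th — 2013-08-08.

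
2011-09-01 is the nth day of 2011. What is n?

Days in months before September: 31 + 28 + 31 + 30 + 31 + 30 + 31 + 31 = 243.
Plus 1 day into September → day 244.

244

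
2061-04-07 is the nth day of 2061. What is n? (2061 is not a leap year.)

Days in months before April: 31 + 28 + 31 = 90.
Plus 7 days into April → day 97.

97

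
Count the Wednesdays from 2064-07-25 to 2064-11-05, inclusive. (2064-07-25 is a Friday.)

15

2064-07-25 is a Friday; the first Wednesday on or after it is 2064-07-30 (5 days later).
From 2064-07-30 to 2064-11-05: 1 + 31 + 30 + 31 + 5 = 98 days (rest of July, August, September, October, November).
98 ÷ 7 = 14 full weeks with remainder 0, so 14 more Wednesdays after the first → 15.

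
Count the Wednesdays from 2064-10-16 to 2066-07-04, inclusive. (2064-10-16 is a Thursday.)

2064-10-16 is a Thursday; the first Wednesday on or after it is 2064-10-22 (6 days later).
From 2064-10-22 to 2066-07-04: 70 + 365 + 185 = 620 days (rest of 2064, 2065, to 2066-07-04 in 2066).
620 ÷ 7 = 88 full weeks with remainder 4, so 88 more Wednesdays after the first → 89.

89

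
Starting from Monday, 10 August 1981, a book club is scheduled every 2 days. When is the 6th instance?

The 6th occurrence is 5 intervals after the first: 5 × 2 = 10 days after 10 August 1981.
10 days later is 20 August 1981.

20 August 1981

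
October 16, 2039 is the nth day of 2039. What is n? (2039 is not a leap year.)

Days in months before October: 31 + 28 + 31 + 30 + 31 + 30 + 31 + 31 + 30 = 273.
Plus 16 days into October → day 289.

289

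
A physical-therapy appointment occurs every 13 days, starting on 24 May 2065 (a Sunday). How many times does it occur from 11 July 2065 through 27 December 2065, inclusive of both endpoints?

Occurrences land 13·i days after 24 May 2065 for i = 0, 1, 2, …
11 July 2065 is 48 days after the start; 48 ÷ 13 = 3 remainder 9; since the remainder is 9, round up to i = 4. First occurrence in the window: #5 on 15 July 2065 (4×13 = 52 days in).
27 December 2065 is 217 days after the start; 217 ÷ 13 = 16 remainder 9. Last occurrence in the window: #17 on 18 December 2065.
Occurrences #5 through #17: 13 in total.

13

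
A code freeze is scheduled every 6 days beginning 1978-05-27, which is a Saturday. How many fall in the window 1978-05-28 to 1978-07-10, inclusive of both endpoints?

Occurrences land 6·i days after 1978-05-27 for i = 0, 1, 2, …
1978-05-28 is 1 day after the start; 1 ÷ 6 = 0 remainder 1; since the remainder is 1, round up to i = 1. First occurrence in the window: #2 on 1978-06-02 (1×6 = 6 days in).
1978-07-10 is 44 days after the start; 44 ÷ 6 = 7 remainder 2. Last occurrence in the window: #8 on 1978-07-08.
Occurrences #2 through #8: 7 in total.

7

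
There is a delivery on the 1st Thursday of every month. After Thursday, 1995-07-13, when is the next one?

July 1995 starts on a Saturday, so its 1st Thursday is 1995-07-06 (5 days in).
That is not after 1995-07-13, so look at August 1995.
August 1995 starts on a Tuesday, so its 1st Thursday is 1995-08-03 (2 days in).

1995-08-03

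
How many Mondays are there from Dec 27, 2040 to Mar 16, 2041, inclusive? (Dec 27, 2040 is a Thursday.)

Dec 27, 2040 is a Thursday; the first Monday on or after it is Dec 31, 2040 (4 days later).
From Dec 31, 2040 to Mar 16, 2041: 0 + 31 + 28 + 16 = 75 days (rest of Dec, Jan, Feb, Mar).
75 ÷ 7 = 10 full weeks with remainder 5, so 10 more Mondays after the first → 11.

11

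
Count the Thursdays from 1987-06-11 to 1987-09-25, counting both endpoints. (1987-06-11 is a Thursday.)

16

1987-06-11 is a Thursday; the first Thursday on or after it is 1987-06-11.
From 1987-06-11 to 1987-09-25: 19 + 31 + 31 + 25 = 106 days (rest of June, July, August, September).
106 ÷ 7 = 15 full weeks with remainder 1, so 15 more Thursdays after the first → 16.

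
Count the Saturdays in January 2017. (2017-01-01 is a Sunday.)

4

2017-01-01 is a Sunday; the first Saturday on or after it is 2017-01-07 (6 days later).
From 2017-01-07 to 2017-01-31 is 31 − 7 = 24 days.
24 ÷ 7 = 3 full weeks with remainder 3, so 3 more Saturdays after the first → 4.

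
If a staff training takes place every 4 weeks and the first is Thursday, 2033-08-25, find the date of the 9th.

2034-04-06

The 9th occurrence is 8 intervals after the first: 8 × 28 = 224 days after 2033-08-25.
August has 31 days — 6 days to the end of August leaves 218.
September has 30 days (188 left).
October has 31 days (157 left).
November has 30 days (127 left).
December has 31 days (96 left).
January has 31 days (65 left).
February has 28 days (37 left).
March has 31 days (6 left).
6 days into April → 2034-04-06.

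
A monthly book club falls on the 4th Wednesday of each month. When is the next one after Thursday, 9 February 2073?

22 February 2073

February 2073 starts on a Wednesday; its first Wednesday is the 1st, so the 4th Wednesday is the 22nd — 22 February 2073.
22 February 2073 is after 9 February 2073, so that is the next one.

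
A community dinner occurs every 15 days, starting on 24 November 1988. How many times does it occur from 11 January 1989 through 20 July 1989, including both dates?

12

Occurrences land 15·i days after 24 November 1988 for i = 0, 1, 2, …
11 January 1989 is 48 days after the start; 48 ÷ 15 = 3 remainder 3; since the remainder is 3, round up to i = 4. First occurrence in the window: #5 on 23 January 1989 (4×15 = 60 days in).
20 July 1989 is 238 days after the start; 238 ÷ 15 = 15 remainder 13. Last occurrence in the window: #16 on 7 July 1989.
Occurrences #5 through #16: 12 in total.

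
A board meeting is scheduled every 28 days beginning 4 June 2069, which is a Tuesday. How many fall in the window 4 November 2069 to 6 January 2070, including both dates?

Occurrences land 28·i days after 4 June 2069 for i = 0, 1, 2, …
4 November 2069 is 153 days after the start; 153 ÷ 28 = 5 remainder 13; since the remainder is 13, round up to i = 6. First occurrence in the window: #7 on 19 November 2069 (6×28 = 168 days in).
6 January 2070 is 216 days after the start; 216 ÷ 28 = 7 remainder 20. Last occurrence in the window: #8 on 17 December 2069.
Occurrences #7 through #8: 2 in total.

2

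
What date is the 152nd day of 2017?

Jan has 31 days (152 − 31 = 121 remain).
Feb has 28 days (121 − 28 = 93 remain).
Mar has 31 days (93 − 31 = 62 remain).
Apr has 30 days (62 − 30 = 32 remain).
May has 31 days (32 − 31 = 1 remain).
1 into Jun → Jun 1.

Jun 1, 2017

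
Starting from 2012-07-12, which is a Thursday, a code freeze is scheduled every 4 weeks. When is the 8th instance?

The 8th occurrence is 7 intervals after the first: 7 × 28 = 196 days after 2012-07-12.
July has 31 days — 19 days to the end of July leaves 177.
August has 31 days (146 left).
September has 30 days (116 left).
October has 31 days (85 left).
November has 30 days (55 left).
December has 31 days (24 left).
24 days into January → 2013-01-24.

2013-01-24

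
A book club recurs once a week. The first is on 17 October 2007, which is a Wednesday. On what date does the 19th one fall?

20 February 2008

The 19th occurrence is 18 intervals after the first: 18 × 7 = 126 days after 17 October 2007.
October has 31 days — 14 days to the end of October leaves 112.
November has 30 days (82 left).
December has 31 days (51 left).
January has 31 days (20 left).
20 days into February → 20 February 2008.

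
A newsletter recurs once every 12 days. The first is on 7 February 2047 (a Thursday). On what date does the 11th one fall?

7 June 2047

The 11th occurrence is 10 intervals after the first: 10 × 12 = 120 days after 7 February 2047.
February has 28 days — 21 days to the end of February leaves 99.
March has 31 days (68 left).
April has 30 days (38 left).
May has 31 days (7 left).
7 days into June → 7 June 2047.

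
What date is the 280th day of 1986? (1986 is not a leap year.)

October 7, 1986

January has 31 days (280 − 31 = 249 remain).
February has 28 days (249 − 28 = 221 remain).
March has 31 days (221 − 31 = 190 remain).
April has 30 days (190 − 30 = 160 remain).
May has 31 days (160 − 31 = 129 remain).
June has 30 days (129 − 30 = 99 remain).
July has 31 days (99 − 31 = 68 remain).
August has 31 days (68 − 31 = 37 remain).
September has 30 days (37 − 30 = 7 remain).
7 into October → October 7.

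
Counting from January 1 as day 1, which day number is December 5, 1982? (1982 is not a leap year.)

Days in months before December: 31 + 28 + 31 + 30 + 31 + 30 + 31 + 31 + 30 + 31 + 30 = 334.
Plus 5 days into December → day 339.

339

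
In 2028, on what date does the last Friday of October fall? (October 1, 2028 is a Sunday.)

October 27, 2028

October 2028 begins on a Sunday, so the first Friday is October 6 (5 days later).
October 2028 has 31 days. Adding weeks: 6, 13, 20, 27 — the last one ≤ 31 is the 27th.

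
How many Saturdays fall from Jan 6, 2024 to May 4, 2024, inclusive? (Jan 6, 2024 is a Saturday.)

Jan 6, 2024 is a Saturday; the first Saturday on or after it is Jan 6, 2024.
From Jan 6, 2024 to May 4, 2024: 25 + 29 + 31 + 30 + 4 = 119 days (rest of Jan, Feb, Mar, Apr, May).
119 ÷ 7 = 17 full weeks with remainder 0, so 17 more Saturdays after the first → 18.

18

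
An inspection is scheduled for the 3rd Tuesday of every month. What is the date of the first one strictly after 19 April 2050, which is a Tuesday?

17 May 2050

April 2050 starts on a Friday; its first Tuesday is the 5th, so the 3rd Tuesday is the 19th — 19 April 2050.
That is not after 19 April 2050, so look at May 2050.
May 2050 starts on a Sunday; its first Tuesday is the 3rd, so the 3rd Tuesday is the 17th — 17 May 2050.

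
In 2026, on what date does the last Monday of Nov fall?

The first Monday of Nov 2026 is Nov 2.
Nov 2026 has 30 days. Adding weeks: 2, 9, 16, 23, 30 — the last one ≤ 30 is the 30th.

Nov 30, 2026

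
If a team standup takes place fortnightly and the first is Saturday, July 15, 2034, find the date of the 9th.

November 4, 2034

The 9th occurrence is 8 intervals after the first: 8 × 14 = 112 days after July 15, 2034.
July has 31 days — 16 days to the end of July leaves 96.
August has 31 days (65 left).
September has 30 days (35 left).
October has 31 days (4 left).
4 days into November → November 4, 2034.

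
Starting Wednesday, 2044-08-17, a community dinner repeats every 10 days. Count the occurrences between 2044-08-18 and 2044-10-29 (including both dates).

7

Occurrences land 10·i days after 2044-08-17 for i = 0, 1, 2, …
2044-08-18 is 1 day after the start; 1 ÷ 10 = 0 remainder 1; since the remainder is 1, round up to i = 1. First occurrence in the window: #2 on 2044-08-27 (1×10 = 10 days in).
2044-10-29 is 73 days after the start; 73 ÷ 10 = 7 remainder 3. Last occurrence in the window: #8 on 2044-10-26.
Occurrences #2 through #8: 7 in total.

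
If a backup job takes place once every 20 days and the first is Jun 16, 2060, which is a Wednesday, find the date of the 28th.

Dec 8, 2061

The 28th occurrence is 27 intervals after the first: 27 × 20 = 540 days after Jun 16, 2060.
Jun has 30 days — 14 days to the end of Jun leaves 526.
From end of Jun to end of 2060 is 184 days (342 left).
Jan has 31 days (311 left).
Feb has 28 days (283 left).
Mar has 31 days (252 left).
Apr has 30 days (222 left).
May has 31 days (191 left).
Jun has 30 days (161 left).
Jul has 31 days (130 left).
Aug has 31 days (99 left).
Sep has 30 days (69 left).
Oct has 31 days (38 left).
Nov has 30 days (8 left).
8 days into Dec → Dec 8, 2061.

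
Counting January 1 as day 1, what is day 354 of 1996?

Jan has 31 days (354 − 31 = 323 remain).
Feb has 29 days (323 − 29 = 294 remain).
Mar has 31 days (294 − 31 = 263 remain).
Apr has 30 days (263 − 30 = 233 remain).
May has 31 days (233 − 31 = 202 remain).
Jun has 30 days (202 − 30 = 172 remain).
Jul has 31 days (172 − 31 = 141 remain).
Aug has 31 days (141 − 31 = 110 remain).
Sep has 30 days (110 − 30 = 80 remain).
Oct has 31 days (80 − 31 = 49 remain).
Nov has 30 days (49 − 30 = 19 remain).
19 into Dec → Dec 19.

Dec 19, 1996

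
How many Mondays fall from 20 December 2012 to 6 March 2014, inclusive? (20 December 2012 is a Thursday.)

20 December 2012 is a Thursday; the first Monday on or after it is 24 December 2012 (4 days later).
From 24 December 2012 to 6 March 2014: 7 + 365 + 65 = 437 days (rest of 2012, 2013, to 6 March 2014 in 2014).
437 ÷ 7 = 62 full weeks with remainder 3, so 62 more Mondays after the first → 63.

63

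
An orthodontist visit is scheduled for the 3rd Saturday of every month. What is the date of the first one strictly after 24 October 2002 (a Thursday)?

October 2002 starts on a Tuesday; its first Saturday is the 5th, so the 3rd Saturday is the 19th — 19 October 2002.
That is not after 24 October 2002, so look at November 2002.
November 2002 starts on a Friday; its first Saturday is the 2nd, so the 3rd Saturday is the 16th — 16 November 2002.

16 November 2002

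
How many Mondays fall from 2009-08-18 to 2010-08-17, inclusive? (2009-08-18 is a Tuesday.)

2009-08-18 is a Tuesday; the first Monday on or after it is 2009-08-24 (6 days later).
From 2009-08-24 to 2010-08-17: 129 + 229 = 358 days (rest of 2009, to 2010-08-17 in 2010).
358 ÷ 7 = 51 full weeks with remainder 1, so 51 more Mondays after the first → 52.

52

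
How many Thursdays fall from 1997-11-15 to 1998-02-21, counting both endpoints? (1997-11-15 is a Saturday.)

14

1997-11-15 is a Saturday; the first Thursday on or after it is 1997-11-20 (5 days later).
From 1997-11-20 to 1998-02-21: 10 + 31 + 31 + 21 = 93 days (rest of November, December, January, February).
93 ÷ 7 = 13 full weeks with remainder 2, so 13 more Thursdays after the first → 14.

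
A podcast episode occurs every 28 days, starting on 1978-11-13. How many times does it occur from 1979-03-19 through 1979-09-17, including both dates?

7

Occurrences land 28·i days after 1978-11-13 for i = 0, 1, 2, …
1979-03-19 is 126 days after the start; 126 ÷ 28 = 4 remainder 14; since the remainder is 14, round up to i = 5. First occurrence in the window: #6 on 1979-04-02 (5×28 = 140 days in).
1979-09-17 is 308 days after the start; 308 ÷ 28 = 11 remainder 0. Last occurrence in the window: #12 on 1979-09-17.
Occurrences #6 through #12: 7 in total.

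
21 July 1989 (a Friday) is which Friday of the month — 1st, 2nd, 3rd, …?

3rd

Day 21 falls in week ⌈21/7⌉ of the month.
Days 1–7 hold the 1st Friday, 8–14 the 2nd, 15–21 the 3rd, 22–28 the 4th, 29–31 the 5th.
21 is in the range for the 3rd.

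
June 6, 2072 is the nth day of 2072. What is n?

Days in months before June: 31 + 29 + 31 + 30 + 31 = 152.
Plus 6 days into June → day 158.

158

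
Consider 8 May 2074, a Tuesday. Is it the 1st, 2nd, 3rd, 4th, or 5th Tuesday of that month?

Day 8 falls in week ⌈8/7⌉ of the month.
Days 1–7 hold the 1st Tuesday, 8–14 the 2nd, 15–21 the 3rd, 22–28 the 4th, 29–31 the 5th.
8 is in the range for the 2nd.

2nd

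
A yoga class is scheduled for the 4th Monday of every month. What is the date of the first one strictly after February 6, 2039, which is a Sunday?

February 28, 2039

February 2039 starts on a Tuesday; its first Monday is the 7th, so the 4th Monday is the 28th — February 28, 2039.
February 28, 2039 is after February 6, 2039, so that is the next one.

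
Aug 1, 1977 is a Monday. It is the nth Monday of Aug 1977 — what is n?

Day 1 falls in week ⌈1/7⌉ of the month.
Days 1–7 hold the 1st Monday, 8–14 the 2nd, 15–21 the 3rd, 22–28 the 4th, 29–31 the 5th.
1 is in the range for the 1st.

1st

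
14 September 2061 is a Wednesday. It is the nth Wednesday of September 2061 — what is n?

Day 14 falls in week ⌈14/7⌉ of the month.
Days 1–7 hold the 1st Wednesday, 8–14 the 2nd, 15–21 the 3rd, 22–28 the 4th, 29–31 the 5th.
14 is in the range for the 2nd.

2nd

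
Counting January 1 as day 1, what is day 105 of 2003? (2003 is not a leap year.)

15 April 2003

January has 31 days (105 − 31 = 74 remain).
February has 28 days (74 − 28 = 46 remain).
March has 31 days (46 − 31 = 15 remain).
15 into April → April 15.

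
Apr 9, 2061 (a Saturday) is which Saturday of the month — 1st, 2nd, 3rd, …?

Day 9 falls in week ⌈9/7⌉ of the month.
Days 1–7 hold the 1st Saturday, 8–14 the 2nd, 15–21 the 3rd, 22–28 the 4th, 29–31 the 5th.
9 is in the range for the 2nd.

2nd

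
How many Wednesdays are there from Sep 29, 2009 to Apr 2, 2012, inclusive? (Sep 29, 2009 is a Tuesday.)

131

Sep 29, 2009 is a Tuesday; the first Wednesday on or after it is Sep 30, 2009 (1 day later).
From Sep 30, 2009 to Apr 2, 2012: 92 + 365 + 365 + 93 = 915 days (rest of 2009, 2010, 2011, to Apr 2, 2012 in 2012).
915 ÷ 7 = 130 full weeks with remainder 5, so 130 more Wednesdays after the first → 131.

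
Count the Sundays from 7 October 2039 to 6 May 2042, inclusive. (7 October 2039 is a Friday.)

135

7 October 2039 is a Friday; the first Sunday on or after it is 9 October 2039 (2 days later).
From 9 October 2039 to 6 May 2042: 83 + 366 + 365 + 126 = 940 days (rest of 2039, 2040, 2041, to 6 May 2042 in 2042).
940 ÷ 7 = 134 full weeks with remainder 2, so 134 more Sundays after the first → 135.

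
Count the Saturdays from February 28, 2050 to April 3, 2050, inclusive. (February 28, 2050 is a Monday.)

February 28, 2050 is a Monday; the first Saturday on or after it is March 5, 2050 (5 days later).
From March 5, 2050 to April 3, 2050: 26 + 3 = 29 days (rest of March, April).
29 ÷ 7 = 4 full weeks with remainder 1, so 4 more Saturdays after the first → 5.

5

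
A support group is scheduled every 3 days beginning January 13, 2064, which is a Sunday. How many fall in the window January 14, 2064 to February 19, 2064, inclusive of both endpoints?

12

Occurrences land 3·i days after January 13, 2064 for i = 0, 1, 2, …
January 14, 2064 is 1 day after the start; 1 ÷ 3 = 0 remainder 1; since the remainder is 1, round up to i = 1. First occurrence in the window: #2 on January 16, 2064 (1×3 = 3 days in).
February 19, 2064 is 37 days after the start; 37 ÷ 3 = 12 remainder 1. Last occurrence in the window: #13 on February 18, 2064.
Occurrences #2 through #13: 12 in total.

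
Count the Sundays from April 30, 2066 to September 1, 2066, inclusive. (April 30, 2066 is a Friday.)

April 30, 2066 is a Friday; the first Sunday on or after it is May 2, 2066 (2 days later).
From May 2, 2066 to September 1, 2066: 29 + 30 + 31 + 31 + 1 = 122 days (rest of May, June, July, August, September).
122 ÷ 7 = 17 full weeks with remainder 3, so 17 more Sundays after the first → 18.

18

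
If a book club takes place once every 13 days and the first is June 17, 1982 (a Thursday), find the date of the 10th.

October 12, 1982

The 10th occurrence is 9 intervals after the first: 9 × 13 = 117 days after June 17, 1982.
June has 30 days — 13 days to the end of June leaves 104.
July has 31 days (73 left).
August has 31 days (42 left).
September has 30 days (12 left).
12 days into October → October 12, 1982.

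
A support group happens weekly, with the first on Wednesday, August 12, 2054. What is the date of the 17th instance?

The 17th occurrence is 16 intervals after the first: 16 × 7 = 112 days after August 12, 2054.
August has 31 days — 19 days to the end of August leaves 93.
September has 30 days (63 left).
October has 31 days (32 left).
November has 30 days (2 left).
2 days into December → December 2, 2054.

December 2, 2054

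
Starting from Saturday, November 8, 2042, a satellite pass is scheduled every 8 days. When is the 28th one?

June 12, 2043

The 28th occurrence is 27 intervals after the first: 27 × 8 = 216 days after November 8, 2042.
November has 30 days — 22 days to the end of November leaves 194.
December has 31 days (163 left).
January has 31 days (132 left).
February has 28 days (104 left).
March has 31 days (73 left).
April has 30 days (43 left).
May has 31 days (12 left).
12 days into June → June 12, 2043.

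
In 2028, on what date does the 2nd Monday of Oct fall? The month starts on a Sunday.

Oct 2028 begins on a Sunday, so the first Monday is Oct 2 (1 day later).
The 2nd Monday is 1 weeks later: 2 + 7 = 9.

Oct 9, 2028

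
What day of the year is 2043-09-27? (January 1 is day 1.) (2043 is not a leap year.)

Days in months before September: 31 + 28 + 31 + 30 + 31 + 30 + 31 + 31 = 243.
Plus 27 days into September → day 270.

270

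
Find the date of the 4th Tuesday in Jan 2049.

The first Tuesday of Jan 2049 is Jan 5.
The 4th Tuesday is 3 weeks later: 5 + 21 = 26.

Jan 26, 2049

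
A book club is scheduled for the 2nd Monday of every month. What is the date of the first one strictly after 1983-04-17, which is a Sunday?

1983-05-09

April 1983 starts on a Friday; its first Monday is the 4th, so the 2nd Monday is the 11th — 1983-04-11.
That is not after 1983-04-17, so look at May 1983.
May 1983 starts on a Sunday; its first Monday is the 2nd, so the 2nd Monday is the 9th — 1983-05-09.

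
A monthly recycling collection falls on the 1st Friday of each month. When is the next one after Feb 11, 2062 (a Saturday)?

Feb 2062 starts on a Wednesday, so its 1st Friday is Feb 3, 2062 (2 days in).
That is not after Feb 11, 2062, so look at Mar 2062.
Mar 2062 starts on a Wednesday, so its 1st Friday is Mar 3, 2062 (2 days in).

Mar 3, 2062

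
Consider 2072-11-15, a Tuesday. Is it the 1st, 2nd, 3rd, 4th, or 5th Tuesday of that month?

Day 15 falls in week ⌈15/7⌉ of the month.
Days 1–7 hold the 1st Tuesday, 8–14 the 2nd, 15–21 the 3rd, 22–28 the 4th, 29–31 the 5th.
15 is in the range for the 3rd.

3rd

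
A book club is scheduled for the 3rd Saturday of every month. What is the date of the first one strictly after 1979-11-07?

1979-11-17

November 1979 starts on a Thursday; its first Saturday is the 3rd, so the 3rd Saturday is the 17th — 1979-11-17.
1979-11-17 is after 1979-11-07, so that is the next one.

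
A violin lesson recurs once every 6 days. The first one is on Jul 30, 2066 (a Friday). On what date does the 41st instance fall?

Mar 27, 2067

The 41st occurrence is 40 intervals after the first: 40 × 6 = 240 days after Jul 30, 2066.
Jul has 31 days — 1 day to the end of Jul leaves 239.
Aug has 31 days (208 left).
Sep has 30 days (178 left).
Oct has 31 days (147 left).
Nov has 30 days (117 left).
Dec has 31 days (86 left).
Jan has 31 days (55 left).
Feb has 28 days (27 left).
27 days into Mar → Mar 27, 2067.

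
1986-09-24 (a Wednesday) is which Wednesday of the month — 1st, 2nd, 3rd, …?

4th

Day 24 falls in week ⌈24/7⌉ of the month.
Days 1–7 hold the 1st Wednesday, 8–14 the 2nd, 15–21 the 3rd, 22–28 the 4th, 29–31 the 5th.
24 is in the range for the 4th.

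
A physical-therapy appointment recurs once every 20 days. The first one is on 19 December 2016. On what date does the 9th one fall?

The 9th occurrence is 8 intervals after the first: 8 × 20 = 160 days after 19 December 2016.
December has 31 days — 12 days to the end of December leaves 148.
January has 31 days (117 left).
February has 28 days (89 left).
March has 31 days (58 left).
April has 30 days (28 left).
28 days into May → 28 May 2017.

28 May 2017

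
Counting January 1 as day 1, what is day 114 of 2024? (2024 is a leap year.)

January has 31 days (114 − 31 = 83 remain).
February has 29 days (83 − 29 = 54 remain).
March has 31 days (54 − 31 = 23 remain).
23 into April → April 23.

23 April 2024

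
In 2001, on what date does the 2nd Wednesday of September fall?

2001-09-12

The first Wednesday of September 2001 is September 5.
The 2nd Wednesday is 1 weeks later: 5 + 7 = 12.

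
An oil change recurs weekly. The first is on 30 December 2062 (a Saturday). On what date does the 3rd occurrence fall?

13 January 2063

The 3rd occurrence is 2 intervals after the first: 2 × 7 = 14 days after 30 December 2062.
December has 31 days — 1 day to the end of December leaves 13.
13 days into January → 13 January 2063.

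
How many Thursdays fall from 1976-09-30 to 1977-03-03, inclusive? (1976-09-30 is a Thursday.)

23

1976-09-30 is a Thursday; the first Thursday on or after it is 1976-09-30.
From 1976-09-30 to 1977-03-03: 0 + 31 + 30 + 31 + 31 + 28 + 3 = 154 days (rest of September, October, November, December, January, February, March).
154 ÷ 7 = 22 full weeks with remainder 0, so 22 more Thursdays after the first → 23.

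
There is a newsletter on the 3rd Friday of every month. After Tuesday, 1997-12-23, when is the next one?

1998-01-16

December 1997 starts on a Monday; its first Friday is the 5th, so the 3rd Friday is the 19th — 1997-12-19.
That is not after 1997-12-23, so look at January 1998.
January 1998 starts on a Thursday; its first Friday is the 2nd, so the 3rd Friday is the 16th — 1998-01-16.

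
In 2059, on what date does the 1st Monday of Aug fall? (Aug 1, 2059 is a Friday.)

Aug 4, 2059

Aug 2059 begins on a Friday, so the first Monday is Aug 4 (3 days later).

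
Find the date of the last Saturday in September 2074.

The first Saturday of September 2074 is September 1.
September 2074 has 30 days. Adding weeks: 1, 8, 15, 22, 29 — the last one ≤ 30 is the 29th.

September 29, 2074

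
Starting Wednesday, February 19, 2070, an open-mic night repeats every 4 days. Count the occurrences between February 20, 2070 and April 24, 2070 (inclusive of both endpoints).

Occurrences land 4·i days after February 19, 2070 for i = 0, 1, 2, …
February 20, 2070 is 1 day after the start; 1 ÷ 4 = 0 remainder 1; since the remainder is 1, round up to i = 1. First occurrence in the window: #2 on February 23, 2070 (1×4 = 4 days in).
April 24, 2070 is 64 days after the start; 64 ÷ 4 = 16 remainder 0. Last occurrence in the window: #17 on April 24, 2070.
Occurrences #2 through #17: 16 in total.

16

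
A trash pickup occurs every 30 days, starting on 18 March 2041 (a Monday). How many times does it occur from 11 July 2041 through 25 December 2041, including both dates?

Occurrences land 30·i days after 18 March 2041 for i = 0, 1, 2, …
11 July 2041 is 115 days after the start; 115 ÷ 30 = 3 remainder 25; since the remainder is 25, round up to i = 4. First occurrence in the window: #5 on 16 July 2041 (4×30 = 120 days in).
25 December 2041 is 282 days after the start; 282 ÷ 30 = 9 remainder 12. Last occurrence in the window: #10 on 13 December 2041.
Occurrences #5 through #10: 6 in total.

6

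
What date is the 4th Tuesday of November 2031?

2031-11-25

November 2031 begins on a Saturday, so the first Tuesday is November 4 (3 days later).
The 4th Tuesday is 3 weeks later: 4 + 21 = 25.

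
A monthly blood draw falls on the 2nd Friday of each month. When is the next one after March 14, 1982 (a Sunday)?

March 1982 starts on a Monday; its first Friday is the 5th, so the 2nd Friday is the 12th — March 12, 1982.
That is not after March 14, 1982, so look at April 1982.
April 1982 starts on a Thursday; its first Friday is the 2nd, so the 2nd Friday is the 9th — April 9, 1982.

April 9, 1982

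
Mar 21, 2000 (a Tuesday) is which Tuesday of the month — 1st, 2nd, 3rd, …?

Day 21 falls in week ⌈21/7⌉ of the month.
Days 1–7 hold the 1st Tuesday, 8–14 the 2nd, 15–21 the 3rd, 22–28 the 4th, 29–31 the 5th.
21 is in the range for the 3rd.

3rd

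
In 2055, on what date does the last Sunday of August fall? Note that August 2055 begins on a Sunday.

August 2055 begins on a Sunday, so the first Sunday is August 1.
August 2055 has 31 days. Adding weeks: 1, 8, 15, 22, 29 — the last one ≤ 31 is the 29th.

29 August 2055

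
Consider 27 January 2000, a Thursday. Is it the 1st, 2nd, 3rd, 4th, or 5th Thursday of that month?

Day 27 falls in week ⌈27/7⌉ of the month.
Days 1–7 hold the 1st Thursday, 8–14 the 2nd, 15–21 the 3rd, 22–28 the 4th, 29–31 the 5th.
27 is in the range for the 4th.

4th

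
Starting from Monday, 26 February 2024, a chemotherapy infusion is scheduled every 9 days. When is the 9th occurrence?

8 May 2024

The 9th occurrence is 8 intervals after the first: 8 × 9 = 72 days after 26 February 2024.
February has 29 days — 3 days to the end of February leaves 69.
March has 31 days (38 left).
April has 30 days (8 left).
8 days into May → 8 May 2024.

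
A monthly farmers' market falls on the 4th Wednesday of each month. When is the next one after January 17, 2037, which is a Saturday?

January 28, 2037

January 2037 starts on a Thursday; its first Wednesday is the 7th, so the 4th Wednesday is the 28th — January 28, 2037.
January 28, 2037 is after January 17, 2037, so that is the next one.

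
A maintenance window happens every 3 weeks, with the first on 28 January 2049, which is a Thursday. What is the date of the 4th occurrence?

The 4th occurrence is 3 intervals after the first: 3 × 21 = 63 days after 28 January 2049.
January has 31 days — 3 days to the end of January leaves 60.
February has 28 days (32 left).
March has 31 days (1 left).
1 day into April → 1 April 2049.

1 April 2049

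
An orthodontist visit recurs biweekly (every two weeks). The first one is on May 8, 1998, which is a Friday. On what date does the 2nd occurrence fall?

The 2nd occurrence is 1 interval after the first: 1 × 14 = 14 days after May 8, 1998.
14 days later is May 22, 1998.

May 22, 1998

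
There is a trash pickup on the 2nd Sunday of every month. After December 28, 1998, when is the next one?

December 1998 starts on a Tuesday; its first Sunday is the 6th, so the 2nd Sunday is the 13th — December 13, 1998.
That is not after December 28, 1998, so look at January 1999.
January 1999 starts on a Friday; its first Sunday is the 3rd, so the 2nd Sunday is the 10th — January 10, 1999.

January 10, 1999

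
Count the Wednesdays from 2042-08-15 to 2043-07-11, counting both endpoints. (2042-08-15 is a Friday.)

47

2042-08-15 is a Friday; the first Wednesday on or after it is 2042-08-20 (5 days later).
From 2042-08-20 to 2043-07-11: 133 + 192 = 325 days (rest of 2042, to 2043-07-11 in 2043).
325 ÷ 7 = 46 full weeks with remainder 3, so 46 more Wednesdays after the first → 47.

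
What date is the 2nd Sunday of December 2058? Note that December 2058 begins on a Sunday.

December 8, 2058

December 2058 begins on a Sunday, so the first Sunday is December 1.
The 2nd Sunday is 1 weeks later: 1 + 7 = 8.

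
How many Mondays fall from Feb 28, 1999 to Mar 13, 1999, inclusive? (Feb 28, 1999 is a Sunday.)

2

Feb 28, 1999 is a Sunday; the first Monday on or after it is Mar 1, 1999 (1 day later).
From Mar 1, 1999 to Mar 13, 1999 is 13 − 1 = 12 days.
12 ÷ 7 = 1 full weeks with remainder 5, so 1 more Mondays after the first → 2.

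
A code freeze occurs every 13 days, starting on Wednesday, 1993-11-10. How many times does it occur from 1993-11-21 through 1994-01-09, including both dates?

4

Occurrences land 13·i days after 1993-11-10 for i = 0, 1, 2, …
1993-11-21 is 11 days after the start; 11 ÷ 13 = 0 remainder 11; since the remainder is 11, round up to i = 1. First occurrence in the window: #2 on 1993-11-23 (1×13 = 13 days in).
1994-01-09 is 60 days after the start; 60 ÷ 13 = 4 remainder 8. Last occurrence in the window: #5 on 1994-01-01.
Occurrences #2 through #5: 4 in total.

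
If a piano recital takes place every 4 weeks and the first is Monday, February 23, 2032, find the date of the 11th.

November 29, 2032

The 11th occurrence is 10 intervals after the first: 10 × 28 = 280 days after February 23, 2032.
February has 29 days — 6 days to the end of February leaves 274.
March has 31 days (243 left).
April has 30 days (213 left).
May has 31 days (182 left).
June has 30 days (152 left).
July has 31 days (121 left).
August has 31 days (90 left).
September has 30 days (60 left).
October has 31 days (29 left).
29 days into November → November 29, 2032.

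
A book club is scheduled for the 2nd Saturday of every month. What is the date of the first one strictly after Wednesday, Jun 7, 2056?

Jun 10, 2056

Jun 2056 starts on a Thursday; its first Saturday is the 3rd, so the 2nd Saturday is the 10th — Jun 10, 2056.
Jun 10, 2056 is after Jun 7, 2056, so that is the next one.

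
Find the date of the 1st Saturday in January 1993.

January 2, 1993

January 1993 begins on a Friday, so the first Saturday is January 2 (1 day later).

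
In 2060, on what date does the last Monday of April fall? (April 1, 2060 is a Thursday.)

2060-04-26

April 2060 begins on a Thursday, so the first Monday is April 5 (4 days later).
April 2060 has 30 days. Adding weeks: 5, 12, 19, 26 — the last one ≤ 30 is the 26th.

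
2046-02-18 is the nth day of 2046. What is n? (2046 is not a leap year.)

Days in months before February: 31 = 31.
Plus 18 days into February → day 49.

49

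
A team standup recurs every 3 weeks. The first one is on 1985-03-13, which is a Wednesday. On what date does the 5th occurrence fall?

The 5th occurrence is 4 intervals after the first: 4 × 21 = 84 days after 1985-03-13.
March has 31 days — 18 days to the end of March leaves 66.
April has 30 days (36 left).
May has 31 days (5 left).
5 days into June → 1985-06-05.

1985-06-05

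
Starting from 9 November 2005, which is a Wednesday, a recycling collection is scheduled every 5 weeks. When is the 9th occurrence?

16 August 2006

The 9th occurrence is 8 intervals after the first: 8 × 35 = 280 days after 9 November 2005.
November has 30 days — 21 days to the end of November leaves 259.
December has 31 days (228 left).
January has 31 days (197 left).
February has 28 days (169 left).
March has 31 days (138 left).
April has 30 days (108 left).
May has 31 days (77 left).
June has 30 days (47 left).
July has 31 days (16 left).
16 days into August → 16 August 2006.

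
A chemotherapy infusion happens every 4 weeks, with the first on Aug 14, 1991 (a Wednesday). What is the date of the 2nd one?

Sep 11, 1991

The 2nd occurrence is 1 interval after the first: 1 × 28 = 28 days after Aug 14, 1991.
Aug has 31 days — 17 days to the end of Aug leaves 11.
11 days into Sep → Sep 11, 1991.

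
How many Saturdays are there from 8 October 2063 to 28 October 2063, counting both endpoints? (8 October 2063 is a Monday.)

3

8 October 2063 is a Monday; the first Saturday on or after it is 13 October 2063 (5 days later).
From 13 October 2063 to 28 October 2063 is 28 − 13 = 15 days.
15 ÷ 7 = 2 full weeks with remainder 1, so 2 more Saturdays after the first → 3.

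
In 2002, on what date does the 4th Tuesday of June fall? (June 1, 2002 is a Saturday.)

2002-06-25

June 2002 begins on a Saturday, so the first Tuesday is June 4 (3 days later).
The 4th Tuesday is 3 weeks later: 4 + 21 = 25.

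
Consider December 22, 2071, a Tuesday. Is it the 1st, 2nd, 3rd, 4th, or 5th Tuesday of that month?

4th

Day 22 falls in week ⌈22/7⌉ of the month.
Days 1–7 hold the 1st Tuesday, 8–14 the 2nd, 15–21 the 3rd, 22–28 the 4th, 29–31 the 5th.
22 is in the range for the 4th.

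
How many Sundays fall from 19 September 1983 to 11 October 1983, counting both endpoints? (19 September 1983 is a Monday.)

3

19 September 1983 is a Monday; the first Sunday on or after it is 25 September 1983 (6 days later).
From 25 September 1983 to 11 October 1983: 5 + 11 = 16 days (rest of September, October).
16 ÷ 7 = 2 full weeks with remainder 2, so 2 more Sundays after the first → 3.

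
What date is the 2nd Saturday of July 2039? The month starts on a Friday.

July 2039 begins on a Friday, so the first Saturday is July 2 (1 day later).
The 2nd Saturday is 1 weeks later: 2 + 7 = 9.

July 9, 2039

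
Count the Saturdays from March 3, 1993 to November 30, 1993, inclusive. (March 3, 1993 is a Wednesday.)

39

March 3, 1993 is a Wednesday; the first Saturday on or after it is March 6, 1993 (3 days later).
From March 6, 1993 to November 30, 1993: 25 + 30 + 31 + 30 + 31 + 31 + 30 + 31 + 30 = 269 days (rest of March, April, May, June, July, August, September, October, November).
269 ÷ 7 = 38 full weeks with remainder 3, so 38 more Saturdays after the first → 39.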